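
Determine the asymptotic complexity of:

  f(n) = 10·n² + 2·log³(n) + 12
O(n²)

The dominant term in 10·n² + 2·log³(n) + 12 is 10·n², which is Θ(n²).
Lower-order terms (2·log³(n), 12) are asymptotically negligible.
Constants are absorbed, so the tightest bound is O(n²).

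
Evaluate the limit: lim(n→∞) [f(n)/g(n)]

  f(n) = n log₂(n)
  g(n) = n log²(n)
0

Since n log₂(n) (O(n log n)) grows slower than n log²(n) (O(n log² n)),
the ratio f(n)/g(n) → 0 as n → ∞.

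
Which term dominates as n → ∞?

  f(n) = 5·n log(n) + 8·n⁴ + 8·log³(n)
8·n⁴

Looking at each term:
  - 5·n log(n) is O(n log n)
  - 8·n⁴ is O(n⁴)
  - 8·log³(n) is O(log³ n)

The term 8·n⁴ (O(n⁴)) grows fastest and dominates all others.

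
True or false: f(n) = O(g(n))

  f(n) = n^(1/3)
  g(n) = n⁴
True

f(n) = n^(1/3) is O(n^(1/3)), and g(n) = n⁴ is O(n⁴).
Since O(n^(1/3)) ⊆ O(n⁴) (f grows no faster than g), f(n) = O(g(n)) is true.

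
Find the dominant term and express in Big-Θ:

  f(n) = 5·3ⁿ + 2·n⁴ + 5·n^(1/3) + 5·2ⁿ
Θ(3ⁿ)

Order the terms by growth rate: 5·n^(1/3) ≺ 2·n⁴ ≺ 5·2ⁿ ≺ 5·3ⁿ.
The fastest-growing term 5·3ⁿ dominates as n → ∞; dropping its constant factor gives Θ(3ⁿ).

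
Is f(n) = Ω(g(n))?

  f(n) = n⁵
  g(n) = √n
True

f(n) = n⁵ is O(n⁵), and g(n) = √n is O(√n).
Since O(n⁵) grows at least as fast as O(√n), f(n) = Ω(g(n)) is true.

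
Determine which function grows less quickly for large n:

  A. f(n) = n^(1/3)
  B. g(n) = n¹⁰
A

f(n) = n^(1/3) is O(n^(1/3)), while g(n) = n¹⁰ is O(n¹⁰).
Since O(n^(1/3)) grows slower than O(n¹⁰), f(n) is dominated.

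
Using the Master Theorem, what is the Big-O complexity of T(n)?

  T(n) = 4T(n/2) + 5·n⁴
Θ(n⁴)

Master Theorem: a = 4, b = 2, f(n) = 5·n⁴.
Compute the critical exponent d = log₂(4) = 2.
Compare f(n) = Θ(n⁴) against n^d:
  k = 4 > d = 2, so f(n) = Ω(n^(d+ε)) — Case 3.
  Regularity: a·(n/b)^4/n^4 = a/b^4 = 4/16 < 1 ✓.
  The top-level work dominates: T(n) = Θ(f(n)) = Θ(n⁴).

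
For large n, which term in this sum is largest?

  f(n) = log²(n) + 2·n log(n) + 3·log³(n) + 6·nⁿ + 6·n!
6·nⁿ

Looking at each term:
  - log²(n) is O(log² n)
  - 2·n log(n) is O(n log n)
  - 3·log³(n) is O(log³ n)
  - 6·nⁿ is O(nⁿ)
  - 6·n! is O(n!)

The term 6·nⁿ (O(nⁿ)) grows fastest and dominates all others.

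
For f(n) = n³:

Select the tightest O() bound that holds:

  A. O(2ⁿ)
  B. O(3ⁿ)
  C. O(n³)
C

f(n) = n³ is O(n³).
All listed options are valid Big-O bounds (upper bounds),
but O(n³) is the tightest (smallest valid bound).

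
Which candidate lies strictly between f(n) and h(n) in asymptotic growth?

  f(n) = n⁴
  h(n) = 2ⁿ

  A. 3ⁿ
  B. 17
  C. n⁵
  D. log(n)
C

We need g(n) with n⁴ = o(g(n)) and g(n) = o(2ⁿ), i.e. O(n⁴) ≺ g ≺ O(2ⁿ).
Check each option:
  A. 3ⁿ — O(3ⁿ) does not grow strictly slower than h(n)
  B. 17 — O(1) does not grow strictly faster than f(n)
  C. n⁵ — O(n⁵) is strictly between O(n⁴) and O(2ⁿ) ✓
  D. log(n) — O(log n) does not grow strictly faster than f(n)

Only option C (n⁵) lies strictly between.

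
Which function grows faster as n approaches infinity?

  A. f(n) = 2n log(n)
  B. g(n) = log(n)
A

f(n) = 2n log(n) is O(n log n), while g(n) = log(n) is O(log n).
Since O(n log n) grows faster than O(log n), f(n) dominates.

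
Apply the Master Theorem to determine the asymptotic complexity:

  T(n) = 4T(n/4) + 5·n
Θ(n log n)

Master Theorem: a = 4, b = 4, f(n) = 5·n.
Compute the critical exponent d = log₄(4) = 1.
Compare f(n) = Θ(n) against n^d:
  k = 1 = d, so f(n) = Θ(n^d) — Case 2.
  Work is balanced across levels: T(n) = Θ(n^d log n) = Θ(n log n).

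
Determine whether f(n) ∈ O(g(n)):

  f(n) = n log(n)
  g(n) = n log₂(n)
True

f(n) = n log(n) and g(n) = n log₂(n) are both O(n log n).
Big-O permits equal growth rates (f ≤ c·g for some c), so f(n) = O(g(n)) is true.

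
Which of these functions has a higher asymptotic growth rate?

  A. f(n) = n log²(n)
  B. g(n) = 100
A

f(n) = n log²(n) is O(n log² n), while g(n) = 100 is O(1).
Since O(n log² n) grows faster than O(1), f(n) dominates.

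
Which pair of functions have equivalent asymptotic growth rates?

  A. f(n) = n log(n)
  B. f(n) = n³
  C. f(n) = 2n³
B and C

Examining each function:
  A. n log(n) is O(n log n)
  B. n³ is O(n³)
  C. 2n³ is O(n³)

Functions B and C both have the same complexity class.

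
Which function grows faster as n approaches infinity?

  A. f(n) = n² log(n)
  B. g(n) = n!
B

f(n) = n² log(n) is O(n² log n), while g(n) = n! is O(n!).
Since O(n!) grows faster than O(n² log n), g(n) dominates.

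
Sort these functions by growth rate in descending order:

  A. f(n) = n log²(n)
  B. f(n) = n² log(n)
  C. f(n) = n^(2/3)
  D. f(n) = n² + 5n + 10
B > D > A > C

Comparing growth rates:
B = n² log(n) is O(n² log n)
D = n² + 5n + 10 is O(n²)
A = n log²(n) is O(n log² n)
C = n^(2/3) is O(n^(2/3))

Therefore, the order from fastest to slowest is: B > D > A > C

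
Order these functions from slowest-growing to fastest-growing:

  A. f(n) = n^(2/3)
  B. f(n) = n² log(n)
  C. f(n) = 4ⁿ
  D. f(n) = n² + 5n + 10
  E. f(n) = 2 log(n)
E < A < D < B < C

Comparing growth rates:
E = 2 log(n) is O(log n)
A = n^(2/3) is O(n^(2/3))
D = n² + 5n + 10 is O(n²)
B = n² log(n) is O(n² log n)
C = 4ⁿ is O(4ⁿ)

Therefore, the order from slowest to fastest is: E < A < D < B < C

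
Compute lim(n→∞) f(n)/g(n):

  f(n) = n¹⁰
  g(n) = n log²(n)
∞

Since n¹⁰ (O(n¹⁰)) grows faster than n log²(n) (O(n log² n)),
the ratio f(n)/g(n) → ∞ as n → ∞.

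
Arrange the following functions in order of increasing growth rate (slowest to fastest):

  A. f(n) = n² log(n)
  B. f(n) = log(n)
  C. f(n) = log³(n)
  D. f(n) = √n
B < C < D < A

Comparing growth rates:
B = log(n) is O(log n)
C = log³(n) is O(log³ n)
D = √n is O(√n)
A = n² log(n) is O(n² log n)

Therefore, the order from slowest to fastest is: B < C < D < A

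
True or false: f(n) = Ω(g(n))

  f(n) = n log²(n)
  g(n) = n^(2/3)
True

f(n) = n log²(n) is O(n log² n), and g(n) = n^(2/3) is O(n^(2/3)).
Since O(n log² n) grows at least as fast as O(n^(2/3)), f(n) = Ω(g(n)) is true.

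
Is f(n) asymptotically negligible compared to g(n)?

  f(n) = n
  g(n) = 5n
False

f(n) = n is O(n), and g(n) = 5n is O(n).
Since they have the same growth rate, f(n) = o(g(n)) is false.
(f = o(g) requires f to grow strictly slower, not equal.)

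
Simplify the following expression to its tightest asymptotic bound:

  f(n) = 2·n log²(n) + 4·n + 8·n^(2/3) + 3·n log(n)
Θ(n log² n)

Order the terms by growth rate: 8·n^(2/3) ≺ 4·n ≺ 3·n log(n) ≺ 2·n log²(n).
The fastest-growing term 2·n log²(n) dominates as n → ∞; dropping its constant factor gives Θ(n log² n).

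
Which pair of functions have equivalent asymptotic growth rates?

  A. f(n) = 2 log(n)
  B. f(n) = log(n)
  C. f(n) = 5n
A and B

Examining each function:
  A. 2 log(n) is O(log n)
  B. log(n) is O(log n)
  C. 5n is O(n)

Functions A and B both have the same complexity class.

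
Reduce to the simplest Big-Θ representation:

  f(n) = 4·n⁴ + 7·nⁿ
Θ(nⁿ)

Order the terms by growth rate: 4·n⁴ ≺ 7·nⁿ.
The fastest-growing term 7·nⁿ dominates as n → ∞; dropping its constant factor gives Θ(nⁿ).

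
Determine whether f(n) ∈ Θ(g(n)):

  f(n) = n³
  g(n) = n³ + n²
True

f(n) = n³ and g(n) = n³ + n² are both O(n³).
Since they have the same asymptotic growth rate, f(n) = Θ(g(n)) is true.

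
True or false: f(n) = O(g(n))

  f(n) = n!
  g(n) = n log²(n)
False

f(n) = n! is O(n!), and g(n) = n log²(n) is O(n log² n).
Since O(n!) grows faster than O(n log² n), f(n) = O(g(n)) is false.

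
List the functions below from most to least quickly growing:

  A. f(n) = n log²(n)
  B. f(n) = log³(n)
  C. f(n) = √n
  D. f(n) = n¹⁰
D > A > C > B

Comparing growth rates:
D = n¹⁰ is O(n¹⁰)
A = n log²(n) is O(n log² n)
C = √n is O(√n)
B = log³(n) is O(log³ n)

Therefore, the order from fastest to slowest is: D > A > C > B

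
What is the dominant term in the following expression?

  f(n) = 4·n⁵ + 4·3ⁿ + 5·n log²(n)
4·3ⁿ

Looking at each term:
  - 4·n⁵ is O(n⁵)
  - 4·3ⁿ is O(3ⁿ)
  - 5·n log²(n) is O(n log² n)

The term 4·3ⁿ (O(3ⁿ)) grows fastest and dominates all others.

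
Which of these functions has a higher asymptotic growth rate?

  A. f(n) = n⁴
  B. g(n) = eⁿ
B

f(n) = n⁴ is O(n⁴), while g(n) = eⁿ is O(eⁿ).
Since O(eⁿ) grows faster than O(n⁴), g(n) dominates.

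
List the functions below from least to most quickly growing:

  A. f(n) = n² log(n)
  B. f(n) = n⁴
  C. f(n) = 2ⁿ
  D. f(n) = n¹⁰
A < B < D < C

Comparing growth rates:
A = n² log(n) is O(n² log n)
B = n⁴ is O(n⁴)
D = n¹⁰ is O(n¹⁰)
C = 2ⁿ is O(2ⁿ)

Therefore, the order from slowest to fastest is: A < B < D < C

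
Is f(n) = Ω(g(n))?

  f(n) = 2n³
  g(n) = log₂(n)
True

f(n) = 2n³ is O(n³), and g(n) = log₂(n) is O(log n).
Since O(n³) grows at least as fast as O(log n), f(n) = Ω(g(n)) is true.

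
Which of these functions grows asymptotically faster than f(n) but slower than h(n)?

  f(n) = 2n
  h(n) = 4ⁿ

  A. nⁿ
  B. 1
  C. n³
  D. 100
C

We need g(n) with 2n = o(g(n)) and g(n) = o(4ⁿ), i.e. O(n) ≺ g ≺ O(4ⁿ).
Check each option:
  A. nⁿ — O(nⁿ) does not grow strictly slower than h(n)
  B. 1 — O(1) does not grow strictly faster than f(n)
  C. n³ — O(n³) is strictly between O(n) and O(4ⁿ) ✓
  D. 100 — O(1) does not grow strictly faster than f(n)

Only option C (n³) lies strictly between.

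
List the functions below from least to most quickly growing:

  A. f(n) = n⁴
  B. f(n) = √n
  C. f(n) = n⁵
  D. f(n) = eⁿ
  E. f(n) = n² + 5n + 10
B < E < A < C < D

Comparing growth rates:
B = √n is O(√n)
E = n² + 5n + 10 is O(n²)
A = n⁴ is O(n⁴)
C = n⁵ is O(n⁵)
D = eⁿ is O(eⁿ)

Therefore, the order from slowest to fastest is: B < E < A < C < D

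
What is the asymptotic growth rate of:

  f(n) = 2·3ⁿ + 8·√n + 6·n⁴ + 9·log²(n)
Θ(3ⁿ)

Order the terms by growth rate: 9·log²(n) ≺ 8·√n ≺ 6·n⁴ ≺ 2·3ⁿ.
The fastest-growing term 2·3ⁿ dominates as n → ∞; dropping its constant factor gives Θ(3ⁿ).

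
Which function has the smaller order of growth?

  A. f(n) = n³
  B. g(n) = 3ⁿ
A

f(n) = n³ is O(n³), while g(n) = 3ⁿ is O(3ⁿ).
Since O(n³) grows slower than O(3ⁿ), f(n) is dominated.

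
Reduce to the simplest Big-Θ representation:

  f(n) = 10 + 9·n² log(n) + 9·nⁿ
Θ(nⁿ)

Order the terms by growth rate: 10 ≺ 9·n² log(n) ≺ 9·nⁿ.
The fastest-growing term 9·nⁿ dominates as n → ∞; dropping its constant factor gives Θ(nⁿ).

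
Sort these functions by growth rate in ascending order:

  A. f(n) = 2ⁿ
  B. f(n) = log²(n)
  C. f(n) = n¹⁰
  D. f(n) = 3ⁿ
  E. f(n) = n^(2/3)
B < E < C < A < D

Comparing growth rates:
B = log²(n) is O(log² n)
E = n^(2/3) is O(n^(2/3))
C = n¹⁰ is O(n¹⁰)
A = 2ⁿ is O(2ⁿ)
D = 3ⁿ is O(3ⁿ)

Therefore, the order from slowest to fastest is: B < E < C < A < D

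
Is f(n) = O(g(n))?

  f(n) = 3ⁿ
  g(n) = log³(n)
False

f(n) = 3ⁿ is O(3ⁿ), and g(n) = log³(n) is O(log³ n).
Since O(3ⁿ) grows faster than O(log³ n), f(n) = O(g(n)) is false.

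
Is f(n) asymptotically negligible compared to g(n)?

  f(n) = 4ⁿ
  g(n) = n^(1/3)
False

f(n) = 4ⁿ is O(4ⁿ), and g(n) = n^(1/3) is O(n^(1/3)).
Since O(4ⁿ) grows faster than or equal to O(n^(1/3)), f(n) = o(g(n)) is false.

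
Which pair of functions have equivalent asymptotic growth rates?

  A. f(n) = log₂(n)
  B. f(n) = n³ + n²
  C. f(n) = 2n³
B and C

Examining each function:
  A. log₂(n) is O(log n)
  B. n³ + n² is O(n³)
  C. 2n³ is O(n³)

Functions B and C both have the same complexity class.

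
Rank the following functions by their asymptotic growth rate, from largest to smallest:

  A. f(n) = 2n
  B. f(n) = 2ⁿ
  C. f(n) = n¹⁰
B > C > A

Comparing growth rates:
B = 2ⁿ is O(2ⁿ)
C = n¹⁰ is O(n¹⁰)
A = 2n is O(n)

Therefore, the order from fastest to slowest is: B > C > A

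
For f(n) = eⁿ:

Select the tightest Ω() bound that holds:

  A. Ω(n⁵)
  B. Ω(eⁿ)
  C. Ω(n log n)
B

f(n) = eⁿ is Ω(eⁿ).
All listed options are valid Big-Ω bounds (lower bounds),
but Ω(eⁿ) is the tightest (largest valid bound).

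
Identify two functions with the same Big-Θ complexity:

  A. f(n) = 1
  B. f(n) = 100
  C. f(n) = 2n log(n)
A and B

Examining each function:
  A. 1 is O(1)
  B. 100 is O(1)
  C. 2n log(n) is O(n log n)

Functions A and B both have the same complexity class.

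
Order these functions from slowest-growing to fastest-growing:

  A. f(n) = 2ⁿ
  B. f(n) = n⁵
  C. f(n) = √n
C < B < A

Comparing growth rates:
C = √n is O(√n)
B = n⁵ is O(n⁵)
A = 2ⁿ is O(2ⁿ)

Therefore, the order from slowest to fastest is: C < B < A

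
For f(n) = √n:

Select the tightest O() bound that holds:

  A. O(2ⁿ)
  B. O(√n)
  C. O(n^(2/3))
B

f(n) = √n is O(√n).
All listed options are valid Big-O bounds (upper bounds),
but O(√n) is the tightest (smallest valid bound).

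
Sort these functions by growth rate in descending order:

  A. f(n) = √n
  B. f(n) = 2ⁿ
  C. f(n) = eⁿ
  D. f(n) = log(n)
C > B > A > D

Comparing growth rates:
C = eⁿ is O(eⁿ)
B = 2ⁿ is O(2ⁿ)
A = √n is O(√n)
D = log(n) is O(log n)

Therefore, the order from fastest to slowest is: C > B > A > D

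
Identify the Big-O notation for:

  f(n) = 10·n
O(n)

The dominant term in 10·n is 10·n, which is Θ(n).
Constants are absorbed, so the tightest bound is O(n).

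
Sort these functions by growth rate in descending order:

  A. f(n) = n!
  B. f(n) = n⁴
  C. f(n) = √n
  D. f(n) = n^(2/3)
A > B > D > C

Comparing growth rates:
A = n! is O(n!)
B = n⁴ is O(n⁴)
D = n^(2/3) is O(n^(2/3))
C = √n is O(√n)

Therefore, the order from fastest to slowest is: A > B > D > C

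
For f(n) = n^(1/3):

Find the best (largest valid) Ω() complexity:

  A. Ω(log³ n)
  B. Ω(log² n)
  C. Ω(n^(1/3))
C

f(n) = n^(1/3) is Ω(n^(1/3)).
All listed options are valid Big-Ω bounds (lower bounds),
but Ω(n^(1/3)) is the tightest (largest valid bound).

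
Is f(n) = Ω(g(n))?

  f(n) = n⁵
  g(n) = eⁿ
False

f(n) = n⁵ is O(n⁵), and g(n) = eⁿ is O(eⁿ).
Since O(n⁵) grows slower than O(eⁿ), f(n) = Ω(g(n)) is false.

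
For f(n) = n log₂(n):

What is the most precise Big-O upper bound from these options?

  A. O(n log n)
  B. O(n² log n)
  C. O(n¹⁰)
A

f(n) = n log₂(n) is O(n log n).
All listed options are valid Big-O bounds (upper bounds),
but O(n log n) is the tightest (smallest valid bound).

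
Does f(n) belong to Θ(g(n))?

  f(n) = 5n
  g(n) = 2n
True

f(n) = 5n and g(n) = 2n are both O(n).
Since they have the same asymptotic growth rate, f(n) = Θ(g(n)) is true.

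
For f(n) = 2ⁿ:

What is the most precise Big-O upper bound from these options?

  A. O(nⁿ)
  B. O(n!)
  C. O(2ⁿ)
C

f(n) = 2ⁿ is O(2ⁿ).
All listed options are valid Big-O bounds (upper bounds),
but O(2ⁿ) is the tightest (smallest valid bound).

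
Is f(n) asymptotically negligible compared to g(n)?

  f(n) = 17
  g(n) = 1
False

f(n) = 17 is O(1), and g(n) = 1 is O(1).
Since they have the same growth rate, f(n) = o(g(n)) is false.
(f = o(g) requires f to grow strictly slower, not equal.)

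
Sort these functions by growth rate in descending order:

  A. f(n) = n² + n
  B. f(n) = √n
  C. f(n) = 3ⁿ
C > A > B

Comparing growth rates:
C = 3ⁿ is O(3ⁿ)
A = n² + n is O(n²)
B = √n is O(√n)

Therefore, the order from fastest to slowest is: C > A > B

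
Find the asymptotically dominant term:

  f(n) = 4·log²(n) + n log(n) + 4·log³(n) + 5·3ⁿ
5·3ⁿ

Looking at each term:
  - 4·log²(n) is O(log² n)
  - n log(n) is O(n log n)
  - 4·log³(n) is O(log³ n)
  - 5·3ⁿ is O(3ⁿ)

The term 5·3ⁿ (O(3ⁿ)) grows fastest and dominates all others.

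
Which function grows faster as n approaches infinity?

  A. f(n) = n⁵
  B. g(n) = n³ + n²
A

f(n) = n⁵ is O(n⁵), while g(n) = n³ + n² is O(n³).
Since O(n⁵) grows faster than O(n³), f(n) dominates.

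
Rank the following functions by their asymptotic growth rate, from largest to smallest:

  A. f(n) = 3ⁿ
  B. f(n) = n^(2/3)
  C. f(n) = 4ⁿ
C > A > B

Comparing growth rates:
C = 4ⁿ is O(4ⁿ)
A = 3ⁿ is O(3ⁿ)
B = n^(2/3) is O(n^(2/3))

Therefore, the order from fastest to slowest is: C > A > B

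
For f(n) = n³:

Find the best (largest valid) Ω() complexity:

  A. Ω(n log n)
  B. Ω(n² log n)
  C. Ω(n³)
C

f(n) = n³ is Ω(n³).
All listed options are valid Big-Ω bounds (lower bounds),
but Ω(n³) is the tightest (largest valid bound).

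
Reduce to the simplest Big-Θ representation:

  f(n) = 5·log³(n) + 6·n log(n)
Θ(n log n)

Order the terms by growth rate: 5·log³(n) ≺ 6·n log(n).
The fastest-growing term 6·n log(n) dominates as n → ∞; dropping its constant factor gives Θ(n log n).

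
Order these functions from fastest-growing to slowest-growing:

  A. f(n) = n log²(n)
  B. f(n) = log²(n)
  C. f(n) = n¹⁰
C > A > B

Comparing growth rates:
C = n¹⁰ is O(n¹⁰)
A = n log²(n) is O(n log² n)
B = log²(n) is O(log² n)

Therefore, the order from fastest to slowest is: C > A > B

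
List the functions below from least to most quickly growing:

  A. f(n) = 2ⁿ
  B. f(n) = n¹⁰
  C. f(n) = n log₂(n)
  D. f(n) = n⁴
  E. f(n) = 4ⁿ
C < D < B < A < E

Comparing growth rates:
C = n log₂(n) is O(n log n)
D = n⁴ is O(n⁴)
B = n¹⁰ is O(n¹⁰)
A = 2ⁿ is O(2ⁿ)
E = 4ⁿ is O(4ⁿ)

Therefore, the order from slowest to fastest is: C < D < B < A < E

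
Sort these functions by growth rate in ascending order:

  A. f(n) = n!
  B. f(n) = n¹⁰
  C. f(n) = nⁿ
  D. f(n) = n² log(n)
D < B < A < C

Comparing growth rates:
D = n² log(n) is O(n² log n)
B = n¹⁰ is O(n¹⁰)
A = n! is O(n!)
C = nⁿ is O(nⁿ)

Therefore, the order from slowest to fastest is: D < B < A < C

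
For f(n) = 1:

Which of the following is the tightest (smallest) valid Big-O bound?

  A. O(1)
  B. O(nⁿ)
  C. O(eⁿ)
A

f(n) = 1 is O(1).
All listed options are valid Big-O bounds (upper bounds),
but O(1) is the tightest (smallest valid bound).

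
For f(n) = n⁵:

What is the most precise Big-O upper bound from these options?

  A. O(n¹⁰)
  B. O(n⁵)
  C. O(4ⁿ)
B

f(n) = n⁵ is O(n⁵).
All listed options are valid Big-O bounds (upper bounds),
but O(n⁵) is the tightest (smallest valid bound).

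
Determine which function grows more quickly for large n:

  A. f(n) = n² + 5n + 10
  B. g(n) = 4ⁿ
B

f(n) = n² + 5n + 10 is O(n²), while g(n) = 4ⁿ is O(4ⁿ).
Since O(4ⁿ) grows faster than O(n²), g(n) dominates.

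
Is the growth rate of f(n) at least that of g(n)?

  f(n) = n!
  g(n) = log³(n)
True

f(n) = n! is O(n!), and g(n) = log³(n) is O(log³ n).
Since O(n!) grows at least as fast as O(log³ n), f(n) = Ω(g(n)) is true.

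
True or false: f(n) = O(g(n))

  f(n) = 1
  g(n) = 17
True

f(n) = 1 and g(n) = 17 are both O(1).
Big-O permits equal growth rates (f ≤ c·g for some c), so f(n) = O(g(n)) is true.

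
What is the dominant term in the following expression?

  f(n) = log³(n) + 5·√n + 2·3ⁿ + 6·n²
2·3ⁿ

Looking at each term:
  - log³(n) is O(log³ n)
  - 5·√n is O(√n)
  - 2·3ⁿ is O(3ⁿ)
  - 6·n² is O(n²)

The term 2·3ⁿ (O(3ⁿ)) grows fastest and dominates all others.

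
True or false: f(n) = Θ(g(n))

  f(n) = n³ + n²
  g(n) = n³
True

f(n) = n³ + n² and g(n) = n³ are both O(n³).
Since they have the same asymptotic growth rate, f(n) = Θ(g(n)) is true.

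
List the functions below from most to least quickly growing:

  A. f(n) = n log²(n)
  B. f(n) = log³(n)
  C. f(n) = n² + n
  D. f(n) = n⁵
D > C > A > B

Comparing growth rates:
D = n⁵ is O(n⁵)
C = n² + n is O(n²)
A = n log²(n) is O(n log² n)
B = log³(n) is O(log³ n)

Therefore, the order from fastest to slowest is: D > C > A > B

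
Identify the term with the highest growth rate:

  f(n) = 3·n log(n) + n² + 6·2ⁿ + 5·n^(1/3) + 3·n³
6·2ⁿ

Looking at each term:
  - 3·n log(n) is O(n log n)
  - n² is O(n²)
  - 6·2ⁿ is O(2ⁿ)
  - 5·n^(1/3) is O(n^(1/3))
  - 3·n³ is O(n³)

The term 6·2ⁿ (O(2ⁿ)) grows fastest and dominates all others.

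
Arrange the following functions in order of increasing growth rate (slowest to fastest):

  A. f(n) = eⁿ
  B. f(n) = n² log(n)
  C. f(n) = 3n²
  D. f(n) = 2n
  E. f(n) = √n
E < D < C < B < A

Comparing growth rates:
E = √n is O(√n)
D = 2n is O(n)
C = 3n² is O(n²)
B = n² log(n) is O(n² log n)
A = eⁿ is O(eⁿ)

Therefore, the order from slowest to fastest is: E < D < C < B < A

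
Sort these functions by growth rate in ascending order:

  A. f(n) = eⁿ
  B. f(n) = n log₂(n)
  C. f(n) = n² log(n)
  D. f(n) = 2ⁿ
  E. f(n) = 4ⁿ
B < C < D < A < E

Comparing growth rates:
B = n log₂(n) is O(n log n)
C = n² log(n) is O(n² log n)
D = 2ⁿ is O(2ⁿ)
A = eⁿ is O(eⁿ)
E = 4ⁿ is O(4ⁿ)

Therefore, the order from slowest to fastest is: B < C < D < A < E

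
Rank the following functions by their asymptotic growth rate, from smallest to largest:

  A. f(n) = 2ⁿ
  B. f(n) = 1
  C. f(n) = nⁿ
B < A < C

Comparing growth rates:
B = 1 is O(1)
A = 2ⁿ is O(2ⁿ)
C = nⁿ is O(nⁿ)

Therefore, the order from slowest to fastest is: B < A < C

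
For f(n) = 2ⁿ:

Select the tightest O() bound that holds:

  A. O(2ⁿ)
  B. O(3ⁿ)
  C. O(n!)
A

f(n) = 2ⁿ is O(2ⁿ).
All listed options are valid Big-O bounds (upper bounds),
but O(2ⁿ) is the tightest (smallest valid bound).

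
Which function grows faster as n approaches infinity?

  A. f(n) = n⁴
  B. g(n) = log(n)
A

f(n) = n⁴ is O(n⁴), while g(n) = log(n) is O(log n).
Since O(n⁴) grows faster than O(log n), f(n) dominates.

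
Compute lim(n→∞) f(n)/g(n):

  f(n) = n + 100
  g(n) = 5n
1/5

Since n + 100 and 5n have the same growth rate (O(n)),
the ratio converges to a constant: 1/5.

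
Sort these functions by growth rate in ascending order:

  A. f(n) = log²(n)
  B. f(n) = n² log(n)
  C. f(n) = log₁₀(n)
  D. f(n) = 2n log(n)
C < A < D < B

Comparing growth rates:
C = log₁₀(n) is O(log n)
A = log²(n) is O(log² n)
D = 2n log(n) is O(n log n)
B = n² log(n) is O(n² log n)

Therefore, the order from slowest to fastest is: C < A < D < B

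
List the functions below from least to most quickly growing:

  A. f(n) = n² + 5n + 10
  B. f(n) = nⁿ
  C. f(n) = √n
C < A < B

Comparing growth rates:
C = √n is O(√n)
A = n² + 5n + 10 is O(n²)
B = nⁿ is O(nⁿ)

Therefore, the order from slowest to fastest is: C < A < B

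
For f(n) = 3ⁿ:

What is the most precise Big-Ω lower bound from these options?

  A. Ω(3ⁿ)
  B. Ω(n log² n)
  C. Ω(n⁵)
A

f(n) = 3ⁿ is Ω(3ⁿ).
All listed options are valid Big-Ω bounds (lower bounds),
but Ω(3ⁿ) is the tightest (largest valid bound).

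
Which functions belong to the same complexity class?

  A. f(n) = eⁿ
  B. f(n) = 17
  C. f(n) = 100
B and C

Examining each function:
  A. eⁿ is O(eⁿ)
  B. 17 is O(1)
  C. 100 is O(1)

Functions B and C both have the same complexity class.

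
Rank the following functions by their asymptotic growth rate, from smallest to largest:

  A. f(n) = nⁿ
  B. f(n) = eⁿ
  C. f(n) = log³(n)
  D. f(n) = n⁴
C < D < B < A

Comparing growth rates:
C = log³(n) is O(log³ n)
D = n⁴ is O(n⁴)
B = eⁿ is O(eⁿ)
A = nⁿ is O(nⁿ)

Therefore, the order from slowest to fastest is: C < D < B < A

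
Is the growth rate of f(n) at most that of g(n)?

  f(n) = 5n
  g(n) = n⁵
True

f(n) = 5n is O(n), and g(n) = n⁵ is O(n⁵).
Since O(n) ⊆ O(n⁵) (f grows no faster than g), f(n) = O(g(n)) is true.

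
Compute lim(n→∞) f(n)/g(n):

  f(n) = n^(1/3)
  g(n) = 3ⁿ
0

Since n^(1/3) (O(n^(1/3))) grows slower than 3ⁿ (O(3ⁿ)),
the ratio f(n)/g(n) → 0 as n → ∞.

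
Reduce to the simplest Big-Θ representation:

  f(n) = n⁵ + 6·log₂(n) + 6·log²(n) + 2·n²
Θ(n⁵)

Order the terms by growth rate: 6·log₂(n) ≺ 6·log²(n) ≺ 2·n² ≺ n⁵.
The fastest-growing term n⁵ dominates as n → ∞; dropping its constant factor gives Θ(n⁵).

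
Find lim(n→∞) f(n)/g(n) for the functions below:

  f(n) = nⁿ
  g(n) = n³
∞

Since nⁿ (O(nⁿ)) grows faster than n³ (O(n³)),
the ratio f(n)/g(n) → ∞ as n → ∞.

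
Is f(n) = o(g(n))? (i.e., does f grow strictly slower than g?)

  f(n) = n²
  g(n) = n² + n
False

f(n) = n² is O(n²), and g(n) = n² + n is O(n²).
Since they have the same growth rate, f(n) = o(g(n)) is false.
(f = o(g) requires f to grow strictly slower, not equal.)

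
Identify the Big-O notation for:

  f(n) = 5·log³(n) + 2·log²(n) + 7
O(log³ n)

The dominant term in 5·log³(n) + 2·log²(n) + 7 is 5·log³(n), which is Θ(log³ n).
Lower-order terms (2·log²(n), 7) are asymptotically negligible.
Constants are absorbed, so the tightest bound is O(log³ n).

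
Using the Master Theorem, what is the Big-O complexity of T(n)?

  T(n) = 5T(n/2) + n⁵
Θ(n⁵)

Master Theorem: a = 5, b = 2, f(n) = n⁵.
Compute the critical exponent d = log₂(5) = 2.322.
Compare f(n) = Θ(n⁵) against n^d:
  k = 5 > d = 2.322, so f(n) = Ω(n^(d+ε)) — Case 3.
  Regularity: a·(n/b)^5/n^5 = a/b^5 = 5/32 < 1 ✓.
  The top-level work dominates: T(n) = Θ(f(n)) = Θ(n⁵).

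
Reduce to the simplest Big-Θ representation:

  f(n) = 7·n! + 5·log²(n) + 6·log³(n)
Θ(n!)

Order the terms by growth rate: 5·log²(n) ≺ 6·log³(n) ≺ 7·n!.
The fastest-growing term 7·n! dominates as n → ∞; dropping its constant factor gives Θ(n!).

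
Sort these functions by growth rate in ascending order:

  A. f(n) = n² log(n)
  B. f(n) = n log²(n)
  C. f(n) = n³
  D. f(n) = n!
B < A < C < D

Comparing growth rates:
B = n log²(n) is O(n log² n)
A = n² log(n) is O(n² log n)
C = n³ is O(n³)
D = n! is O(n!)

Therefore, the order from slowest to fastest is: B < A < C < D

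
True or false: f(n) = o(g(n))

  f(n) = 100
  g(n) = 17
False

f(n) = 100 is O(1), and g(n) = 17 is O(1).
Since they have the same growth rate, f(n) = o(g(n)) is false.
(f = o(g) requires f to grow strictly slower, not equal.)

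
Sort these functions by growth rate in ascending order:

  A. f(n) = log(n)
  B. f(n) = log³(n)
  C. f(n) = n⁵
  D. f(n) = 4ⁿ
A < B < C < D

Comparing growth rates:
A = log(n) is O(log n)
B = log³(n) is O(log³ n)
C = n⁵ is O(n⁵)
D = 4ⁿ is O(4ⁿ)

Therefore, the order from slowest to fastest is: A < B < C < D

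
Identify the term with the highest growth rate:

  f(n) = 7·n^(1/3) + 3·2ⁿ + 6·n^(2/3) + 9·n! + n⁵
9·n!

Looking at each term:
  - 7·n^(1/3) is O(n^(1/3))
  - 3·2ⁿ is O(2ⁿ)
  - 6·n^(2/3) is O(n^(2/3))
  - 9·n! is O(n!)
  - n⁵ is O(n⁵)

The term 9·n! (O(n!)) grows fastest and dominates all others.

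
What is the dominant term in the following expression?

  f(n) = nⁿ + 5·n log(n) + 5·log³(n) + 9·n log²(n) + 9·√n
nⁿ

Looking at each term:
  - nⁿ is O(nⁿ)
  - 5·n log(n) is O(n log n)
  - 5·log³(n) is O(log³ n)
  - 9·n log²(n) is O(n log² n)
  - 9·√n is O(√n)

The term nⁿ (O(nⁿ)) grows fastest and dominates all others.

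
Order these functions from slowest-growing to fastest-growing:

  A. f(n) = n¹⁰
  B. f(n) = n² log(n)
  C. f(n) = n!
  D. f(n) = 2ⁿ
B < A < D < C

Comparing growth rates:
B = n² log(n) is O(n² log n)
A = n¹⁰ is O(n¹⁰)
D = 2ⁿ is O(2ⁿ)
C = n! is O(n!)

Therefore, the order from slowest to fastest is: B < A < D < C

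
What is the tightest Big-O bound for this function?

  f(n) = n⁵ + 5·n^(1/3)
O(n⁵)

The dominant term in n⁵ + 5·n^(1/3) is n⁵, which is Θ(n⁵).
Lower-order terms (5·n^(1/3)) are asymptotically negligible.
Constants are absorbed, so the tightest bound is O(n⁵).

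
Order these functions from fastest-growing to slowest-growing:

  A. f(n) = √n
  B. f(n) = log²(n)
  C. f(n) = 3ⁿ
C > A > B

Comparing growth rates:
C = 3ⁿ is O(3ⁿ)
A = √n is O(√n)
B = log²(n) is O(log² n)

Therefore, the order from fastest to slowest is: C > A > B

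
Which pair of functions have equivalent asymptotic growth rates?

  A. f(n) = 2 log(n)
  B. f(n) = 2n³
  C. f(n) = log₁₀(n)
A and C

Examining each function:
  A. 2 log(n) is O(log n)
  B. 2n³ is O(n³)
  C. log₁₀(n) is O(log n)

Functions A and C both have the same complexity class.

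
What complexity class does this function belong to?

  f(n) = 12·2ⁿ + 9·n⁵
O(2ⁿ)

The dominant term in 12·2ⁿ + 9·n⁵ is 12·2ⁿ, which is Θ(2ⁿ).
Lower-order terms (9·n⁵) are asymptotically negligible.
Constants are absorbed, so the tightest bound is O(2ⁿ).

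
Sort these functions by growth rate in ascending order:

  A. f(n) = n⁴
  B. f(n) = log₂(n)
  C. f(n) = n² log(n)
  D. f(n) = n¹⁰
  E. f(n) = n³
B < C < E < A < D

Comparing growth rates:
B = log₂(n) is O(log n)
C = n² log(n) is O(n² log n)
E = n³ is O(n³)
A = n⁴ is O(n⁴)
D = n¹⁰ is O(n¹⁰)

Therefore, the order from slowest to fastest is: B < C < E < A < D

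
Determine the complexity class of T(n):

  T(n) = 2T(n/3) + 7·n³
Θ(n³)

Master Theorem: a = 2, b = 3, f(n) = 7·n³.
Compute the critical exponent d = log₃(2) = 0.631.
Compare f(n) = Θ(n³) against n^d:
  k = 3 > d = 0.631, so f(n) = Ω(n^(d+ε)) — Case 3.
  Regularity: a·(n/b)^3/n^3 = a/b^3 = 2/27 < 1 ✓.
  The top-level work dominates: T(n) = Θ(f(n)) = Θ(n³).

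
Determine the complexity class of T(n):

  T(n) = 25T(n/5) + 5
Θ(n²)

Master Theorem: a = 25, b = 5, f(n) = 5.
Compute the critical exponent d = log₅(25) = 2.
Compare f(n) = Θ(1) against n^d:
  k = 0 < d = 2, so f(n) = O(n^(d-ε)) — Case 1.
  The recursion cost dominates: T(n) = Θ(n^d) = Θ(n²).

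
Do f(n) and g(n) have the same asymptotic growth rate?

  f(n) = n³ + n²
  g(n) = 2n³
True

f(n) = n³ + n² and g(n) = 2n³ are both O(n³).
Since they have the same asymptotic growth rate, f(n) = Θ(g(n)) is true.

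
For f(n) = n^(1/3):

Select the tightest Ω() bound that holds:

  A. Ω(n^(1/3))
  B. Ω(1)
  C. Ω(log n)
A

f(n) = n^(1/3) is Ω(n^(1/3)).
All listed options are valid Big-Ω bounds (lower bounds),
but Ω(n^(1/3)) is the tightest (largest valid bound).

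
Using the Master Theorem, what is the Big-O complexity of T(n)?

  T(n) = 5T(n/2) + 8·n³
Θ(n³)

Master Theorem: a = 5, b = 2, f(n) = 8·n³.
Compute the critical exponent d = log₂(5) = 2.322.
Compare f(n) = Θ(n³) against n^d:
  k = 3 > d = 2.322, so f(n) = Ω(n^(d+ε)) — Case 3.
  Regularity: a·(n/b)^3/n^3 = a/b^3 = 5/8 < 1 ✓.
  The top-level work dominates: T(n) = Θ(f(n)) = Θ(n³).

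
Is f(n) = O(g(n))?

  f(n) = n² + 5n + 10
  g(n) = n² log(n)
True

f(n) = n² + 5n + 10 is O(n²), and g(n) = n² log(n) is O(n² log n).
Since O(n²) ⊆ O(n² log n) (f grows no faster than g), f(n) = O(g(n)) is true.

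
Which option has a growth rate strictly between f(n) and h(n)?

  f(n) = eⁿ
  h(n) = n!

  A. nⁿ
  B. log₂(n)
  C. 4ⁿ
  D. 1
C

We need g(n) with eⁿ = o(g(n)) and g(n) = o(n!), i.e. O(eⁿ) ≺ g ≺ O(n!).
Check each option:
  A. nⁿ — O(nⁿ) does not grow strictly slower than h(n)
  B. log₂(n) — O(log n) does not grow strictly faster than f(n)
  C. 4ⁿ — O(4ⁿ) is strictly between O(eⁿ) and O(n!) ✓
  D. 1 — O(1) does not grow strictly faster than f(n)

Only option C (4ⁿ) lies strictly between.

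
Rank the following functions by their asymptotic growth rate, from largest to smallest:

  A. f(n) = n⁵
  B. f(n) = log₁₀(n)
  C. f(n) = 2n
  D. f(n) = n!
D > A > C > B

Comparing growth rates:
D = n! is O(n!)
A = n⁵ is O(n⁵)
C = 2n is O(n)
B = log₁₀(n) is O(log n)

Therefore, the order from fastest to slowest is: D > A > C > B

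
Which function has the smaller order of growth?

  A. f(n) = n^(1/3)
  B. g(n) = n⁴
A

f(n) = n^(1/3) is O(n^(1/3)), while g(n) = n⁴ is O(n⁴).
Since O(n^(1/3)) grows slower than O(n⁴), f(n) is dominated.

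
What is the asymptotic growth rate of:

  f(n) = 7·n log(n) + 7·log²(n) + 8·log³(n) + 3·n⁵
Θ(n⁵)

Order the terms by growth rate: 7·log²(n) ≺ 8·log³(n) ≺ 7·n log(n) ≺ 3·n⁵.
The fastest-growing term 3·n⁵ dominates as n → ∞; dropping its constant factor gives Θ(n⁵).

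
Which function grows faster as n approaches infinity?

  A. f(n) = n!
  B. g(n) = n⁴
A

f(n) = n! is O(n!), while g(n) = n⁴ is O(n⁴).
Since O(n!) grows faster than O(n⁴), f(n) dominates.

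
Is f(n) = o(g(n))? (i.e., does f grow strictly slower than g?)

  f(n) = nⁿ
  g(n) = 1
False

f(n) = nⁿ is O(nⁿ), and g(n) = 1 is O(1).
Since O(nⁿ) grows faster than or equal to O(1), f(n) = o(g(n)) is false.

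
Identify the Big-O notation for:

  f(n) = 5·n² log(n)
O(n² log n)

The dominant term in 5·n² log(n) is 5·n² log(n), which is Θ(n² log n).
Constants are absorbed, so the tightest bound is O(n² log n).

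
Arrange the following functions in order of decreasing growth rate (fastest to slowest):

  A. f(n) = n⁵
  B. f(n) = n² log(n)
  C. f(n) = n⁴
A > C > B

Comparing growth rates:
A = n⁵ is O(n⁵)
C = n⁴ is O(n⁴)
B = n² log(n) is O(n² log n)

Therefore, the order from fastest to slowest is: A > C > B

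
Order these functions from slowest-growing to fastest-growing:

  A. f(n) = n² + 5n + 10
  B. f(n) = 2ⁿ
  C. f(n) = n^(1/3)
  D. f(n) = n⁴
C < A < D < B

Comparing growth rates:
C = n^(1/3) is O(n^(1/3))
A = n² + 5n + 10 is O(n²)
D = n⁴ is O(n⁴)
B = 2ⁿ is O(2ⁿ)

Therefore, the order from slowest to fastest is: C < A < D < B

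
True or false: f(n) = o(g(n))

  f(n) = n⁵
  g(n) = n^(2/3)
False

f(n) = n⁵ is O(n⁵), and g(n) = n^(2/3) is O(n^(2/3)).
Since O(n⁵) grows faster than or equal to O(n^(2/3)), f(n) = o(g(n)) is false.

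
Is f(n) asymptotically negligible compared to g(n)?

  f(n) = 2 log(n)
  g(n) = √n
True

f(n) = 2 log(n) is O(log n), and g(n) = √n is O(√n).
Since O(log n) grows strictly slower than O(√n), f(n) = o(g(n)) is true.
This means lim(n→∞) f(n)/g(n) = 0.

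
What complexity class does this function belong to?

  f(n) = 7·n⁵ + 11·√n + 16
O(n⁵)

The dominant term in 7·n⁵ + 11·√n + 16 is 7·n⁵, which is Θ(n⁵).
Lower-order terms (11·√n, 16) are asymptotically negligible.
Constants are absorbed, so the tightest bound is O(n⁵).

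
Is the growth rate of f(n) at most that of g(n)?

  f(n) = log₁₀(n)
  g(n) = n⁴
True

f(n) = log₁₀(n) is O(log n), and g(n) = n⁴ is O(n⁴).
Since O(log n) ⊆ O(n⁴) (f grows no faster than g), f(n) = O(g(n)) is true.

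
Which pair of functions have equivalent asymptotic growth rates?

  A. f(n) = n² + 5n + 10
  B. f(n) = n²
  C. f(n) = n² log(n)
A and B

Examining each function:
  A. n² + 5n + 10 is O(n²)
  B. n² is O(n²)
  C. n² log(n) is O(n² log n)

Functions A and B both have the same complexity class.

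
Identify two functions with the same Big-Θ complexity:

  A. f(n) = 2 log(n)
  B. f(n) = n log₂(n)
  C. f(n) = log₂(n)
A and C

Examining each function:
  A. 2 log(n) is O(log n)
  B. n log₂(n) is O(n log n)
  C. log₂(n) is O(log n)

Functions A and C both have the same complexity class.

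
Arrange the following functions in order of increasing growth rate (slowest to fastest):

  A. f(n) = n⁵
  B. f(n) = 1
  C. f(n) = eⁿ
B < A < C

Comparing growth rates:
B = 1 is O(1)
A = n⁵ is O(n⁵)
C = eⁿ is O(eⁿ)

Therefore, the order from slowest to fastest is: B < A < C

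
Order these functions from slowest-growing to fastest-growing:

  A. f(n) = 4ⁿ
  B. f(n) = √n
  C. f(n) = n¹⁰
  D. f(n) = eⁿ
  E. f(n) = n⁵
B < E < C < D < A

Comparing growth rates:
B = √n is O(√n)
E = n⁵ is O(n⁵)
C = n¹⁰ is O(n¹⁰)
D = eⁿ is O(eⁿ)
A = 4ⁿ is O(4ⁿ)

Therefore, the order from slowest to fastest is: B < E < C < D < A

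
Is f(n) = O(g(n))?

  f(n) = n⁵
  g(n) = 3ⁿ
True

f(n) = n⁵ is O(n⁵), and g(n) = 3ⁿ is O(3ⁿ).
Since O(n⁵) ⊆ O(3ⁿ) (f grows no faster than g), f(n) = O(g(n)) is true.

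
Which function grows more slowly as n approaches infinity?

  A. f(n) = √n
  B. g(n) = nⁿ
A

f(n) = √n is O(√n), while g(n) = nⁿ is O(nⁿ).
Since O(√n) grows slower than O(nⁿ), f(n) is dominated.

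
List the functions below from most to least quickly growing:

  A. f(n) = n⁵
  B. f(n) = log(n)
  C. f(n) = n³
A > C > B

Comparing growth rates:
A = n⁵ is O(n⁵)
C = n³ is O(n³)
B = log(n) is O(log n)

Therefore, the order from fastest to slowest is: A > C > B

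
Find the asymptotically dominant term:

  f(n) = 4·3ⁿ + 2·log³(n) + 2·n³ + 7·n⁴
4·3ⁿ

Looking at each term:
  - 4·3ⁿ is O(3ⁿ)
  - 2·log³(n) is O(log³ n)
  - 2·n³ is O(n³)
  - 7·n⁴ is O(n⁴)

The term 4·3ⁿ (O(3ⁿ)) grows fastest and dominates all others.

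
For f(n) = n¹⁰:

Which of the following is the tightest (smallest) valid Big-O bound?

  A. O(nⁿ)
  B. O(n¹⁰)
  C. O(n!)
B

f(n) = n¹⁰ is O(n¹⁰).
All listed options are valid Big-O bounds (upper bounds),
but O(n¹⁰) is the tightest (smallest valid bound).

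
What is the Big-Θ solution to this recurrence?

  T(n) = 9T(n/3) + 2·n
Θ(n²)

Master Theorem: a = 9, b = 3, f(n) = 2·n.
Compute the critical exponent d = log₃(9) = 2.
Compare f(n) = Θ(n) against n^d:
  k = 1 < d = 2, so f(n) = O(n^(d-ε)) — Case 1.
  The recursion cost dominates: T(n) = Θ(n^d) = Θ(n²).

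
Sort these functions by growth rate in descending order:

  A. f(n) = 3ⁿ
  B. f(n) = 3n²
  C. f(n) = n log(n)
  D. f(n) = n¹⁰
A > D > B > C

Comparing growth rates:
A = 3ⁿ is O(3ⁿ)
D = n¹⁰ is O(n¹⁰)
B = 3n² is O(n²)
C = n log(n) is O(n log n)

Therefore, the order from fastest to slowest is: A > D > B > C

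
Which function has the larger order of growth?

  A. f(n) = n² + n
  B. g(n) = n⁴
B

f(n) = n² + n is O(n²), while g(n) = n⁴ is O(n⁴).
Since O(n⁴) grows faster than O(n²), g(n) dominates.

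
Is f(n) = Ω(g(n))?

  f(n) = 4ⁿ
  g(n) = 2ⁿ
True

f(n) = 4ⁿ is O(4ⁿ), and g(n) = 2ⁿ is O(2ⁿ).
Since O(4ⁿ) grows at least as fast as O(2ⁿ), f(n) = Ω(g(n)) is true.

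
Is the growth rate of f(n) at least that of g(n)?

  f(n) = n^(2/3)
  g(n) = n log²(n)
False

f(n) = n^(2/3) is O(n^(2/3)), and g(n) = n log²(n) is O(n log² n).
Since O(n^(2/3)) grows slower than O(n log² n), f(n) = Ω(g(n)) is false.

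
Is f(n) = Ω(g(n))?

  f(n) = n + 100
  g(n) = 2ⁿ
False

f(n) = n + 100 is O(n), and g(n) = 2ⁿ is O(2ⁿ).
Since O(n) grows slower than O(2ⁿ), f(n) = Ω(g(n)) is false.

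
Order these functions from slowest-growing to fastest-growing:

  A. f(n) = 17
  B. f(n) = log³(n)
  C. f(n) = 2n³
A < B < C

Comparing growth rates:
A = 17 is O(1)
B = log³(n) is O(log³ n)
C = 2n³ is O(n³)

Therefore, the order from slowest to fastest is: A < B < C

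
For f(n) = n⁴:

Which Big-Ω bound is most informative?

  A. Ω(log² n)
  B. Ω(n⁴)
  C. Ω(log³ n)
B

f(n) = n⁴ is Ω(n⁴).
All listed options are valid Big-Ω bounds (lower bounds),
but Ω(n⁴) is the tightest (largest valid bound).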